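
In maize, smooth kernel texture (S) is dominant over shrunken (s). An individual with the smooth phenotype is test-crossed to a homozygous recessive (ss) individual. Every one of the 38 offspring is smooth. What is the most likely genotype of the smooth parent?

Test cross: ? × ss
All offspring are smooth.
If the unknown parent were heterozygous (Ss), about half of 38 offspring would be shrunken; none are. The unknown parent is most likely homozygous dominant (SS).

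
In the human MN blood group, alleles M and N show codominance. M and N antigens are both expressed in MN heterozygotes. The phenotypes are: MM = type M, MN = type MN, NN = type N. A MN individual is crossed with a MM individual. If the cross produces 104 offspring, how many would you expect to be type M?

Punnett square for MN × MM:
Offspring genotypes: 2 MM, 2 MN
Phenotype counts: 2 type M, 2 type MN
type M: 2 out of 4 → fraction 1/2
Expected count = 1/2 × 104 = 52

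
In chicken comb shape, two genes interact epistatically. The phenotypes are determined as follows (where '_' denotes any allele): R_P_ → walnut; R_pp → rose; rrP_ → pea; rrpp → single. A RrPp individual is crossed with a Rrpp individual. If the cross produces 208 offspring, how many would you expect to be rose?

Cross: RrPp × Rrpp — consider each gene separately:
R gene: Rr × Rr → 1 RR, 2 Rr, 1 rr → 3 R_ : 1 rr (out of 4)
P gene: Pp × pp → 2 Pp, 2 pp → 2 P_ : 2 pp (out of 4)
Genotype classes (out of 4 × 4 = 16): R_P_ = 3×2 = 6; R_pp = 3×2 = 6; rrP_ = 1×2 = 2; rrpp = 1×2 = 2
Apply the phenotype rules: R_P_ (6) → walnut; R_pp (6) → rose; rrP_ (2) → pea; rrpp (2) → single
Phenotype counts (out of 16): 6 walnut, 6 rose, 2 pea, 2 single
rose: 6 out of 16 → fraction 3/8
Expected count = 3/8 × 208 = 78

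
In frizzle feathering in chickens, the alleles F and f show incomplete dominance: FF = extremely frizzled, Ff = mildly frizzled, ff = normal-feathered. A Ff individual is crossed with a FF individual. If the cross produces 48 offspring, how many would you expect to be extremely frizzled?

Punnett square for Ff × FF:
Offspring genotypes: 2 FF, 2 Ff
Phenotype counts: 2 extremely frizzled, 2 mildly frizzled
extremely frizzled: 2 out of 4 → fraction 1/2
Expected count = 1/2 × 48 = 24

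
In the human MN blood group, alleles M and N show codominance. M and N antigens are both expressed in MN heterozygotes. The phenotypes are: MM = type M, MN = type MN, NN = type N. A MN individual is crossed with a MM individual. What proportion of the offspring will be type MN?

Punnett square for MN × MM:
Offspring genotypes: 2 MM, 2 MN
Phenotype counts: 2 type M, 2 type MN
type MN: 2 out of 4
Probability: 2/4 = 1/2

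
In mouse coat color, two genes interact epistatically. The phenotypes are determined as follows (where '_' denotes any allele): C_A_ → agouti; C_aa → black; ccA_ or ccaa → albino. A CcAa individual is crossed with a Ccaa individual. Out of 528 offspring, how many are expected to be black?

Cross: CcAa × Ccaa — consider each gene separately:
C gene: Cc × Cc → 1 CC, 2 Cc, 1 cc → 3 C_ : 1 cc (out of 4)
A gene: Aa × aa → 2 Aa, 2 aa → 2 A_ : 2 aa (out of 4)
Genotype classes (out of 4 × 4 = 16): C_A_ = 3×2 = 6; C_aa = 3×2 = 6; ccA_ = 1×2 = 2; ccaa = 1×2 = 2
Apply the phenotype rules: C_A_ (6) → agouti; C_aa (6) → black; ccA_ (2) + ccaa (2) → albino
Phenotype counts (out of 16): 6 agouti, 6 black, 4 albino
black: 6 out of 16 → fraction 3/8
Expected count = 3/8 × 528 = 198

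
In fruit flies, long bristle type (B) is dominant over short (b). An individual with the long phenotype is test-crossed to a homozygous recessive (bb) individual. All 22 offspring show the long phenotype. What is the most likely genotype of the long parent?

Test cross: ? × bb
All offspring are long.
If the unknown parent were heterozygous (Bb), about half of 22 offspring would be short; none are. The unknown parent is most likely homozygous dominant (BB).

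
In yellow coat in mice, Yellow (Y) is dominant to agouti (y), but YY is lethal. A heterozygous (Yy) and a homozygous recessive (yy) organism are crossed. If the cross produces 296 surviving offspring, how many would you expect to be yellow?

Cross: Yy × yy
Punnett square offspring (before lethality): 2 Yy, 2 yy
No YY offspring are produced in this cross.
yellow: 2 out of 4 → fraction 1/2
Expected count = 1/2 × 296 = 148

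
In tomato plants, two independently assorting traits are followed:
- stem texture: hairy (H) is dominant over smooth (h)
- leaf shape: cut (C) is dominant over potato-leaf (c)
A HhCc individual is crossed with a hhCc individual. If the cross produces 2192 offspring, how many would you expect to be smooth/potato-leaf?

Dihybrid cross HhCc × hhCc — consider each gene separately:
stem texture: Hh × hh → 2 Hh, 2 hh → 2 H_ : 2 hh (out of 4)
leaf shape: Cc × Cc → 1 CC, 2 Cc, 1 cc → 3 C_ : 1 cc (out of 4)
Combine (counts out of 4 × 4 = 16): hairy/cut (H_C_) = 2×3 = 6; hairy/potato-leaf (H_cc) = 2×1 = 2; smooth/cut (hhC_) = 2×3 = 6; smooth/potato-leaf (hhcc) = 2×1 = 2
Phenotype counts (out of 16): 6 hairy/cut, 2 hairy/potato-leaf, 6 smooth/cut, 2 smooth/potato-leaf
smooth/potato-leaf: 2 out of 16 → fraction 1/8
Expected count = 1/8 × 2192 = 274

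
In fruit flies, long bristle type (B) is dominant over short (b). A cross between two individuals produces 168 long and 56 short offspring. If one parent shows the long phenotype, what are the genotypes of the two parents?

Observed offspring: 168 long, 56 short
The observed ratio simplifies to 3:1. Short (bb) offspring appear, so each parent must contribute one b allele. The parent stated to show long carries B, so it is Bb. The other parent is then either Bb or bb: Bb × bb would give a 1:1 split, whereas Bb × Bb gives 3:1 — matching the data. So both parents are heterozygous (Bb × Bb).
Parent genotypes: Bb × Bb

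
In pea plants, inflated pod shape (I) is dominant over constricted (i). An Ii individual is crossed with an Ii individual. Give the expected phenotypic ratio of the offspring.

Punnett square for Ii × Ii:
Offspring genotypes: 1 II, 2 Ii, 1 ii
inflated: 3, constricted: 1
Ratio: 3:1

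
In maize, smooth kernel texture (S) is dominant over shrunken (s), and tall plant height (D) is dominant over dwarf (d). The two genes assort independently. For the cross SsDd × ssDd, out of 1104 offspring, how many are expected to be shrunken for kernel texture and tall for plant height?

Dihybrid cross SsDd × ssDd — consider each gene separately:
kernel texture: Ss × ss → 2 Ss, 2 ss → 2 S_ : 2 ss (out of 4)
plant height: Dd × Dd → 1 DD, 2 Dd, 1 dd → 3 D_ : 1 dd (out of 4)
Looking for: shrunken (ss) and tall (D_)
P(shrunken) = 2/4, P(tall) = 3/4
P(both) = 2/4 × 3/4 = 6/16 = 3/8
Expected count = 3/8 × 1104 = 414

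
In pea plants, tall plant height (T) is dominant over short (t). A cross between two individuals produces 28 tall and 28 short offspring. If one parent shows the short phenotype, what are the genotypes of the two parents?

Observed offspring: 28 tall, 28 short
The observed ratio simplifies to 1:1. One parent shows short, so its genotype must be tt. A 1:1 offspring split requires the other parent to be heterozygous (Tt).
Parent genotypes: tt × Tt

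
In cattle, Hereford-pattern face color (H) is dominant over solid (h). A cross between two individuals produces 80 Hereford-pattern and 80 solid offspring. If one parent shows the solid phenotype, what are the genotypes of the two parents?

Observed offspring: 80 Hereford-pattern, 80 solid
The observed ratio simplifies to 1:1. One parent shows solid, so its genotype must be hh. A 1:1 offspring split requires the other parent to be heterozygous (Hh).
Parent genotypes: hh × Hh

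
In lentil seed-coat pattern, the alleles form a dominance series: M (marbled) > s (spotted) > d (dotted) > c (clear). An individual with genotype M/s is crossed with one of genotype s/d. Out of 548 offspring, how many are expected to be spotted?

Cross: M/s × s/d
Allele dominance: M > s > d > c
Offspring genotypes: 1 M/s, 1 M/d, 1 s/s, 1 s/d
Phenotype counts: 2 marbled, 2 spotted
spotted: 2 out of 4 → fraction 1/2
Expected count = 1/2 × 548 = 274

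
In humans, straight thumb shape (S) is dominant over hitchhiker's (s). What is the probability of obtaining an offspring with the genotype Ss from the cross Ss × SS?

Punnett square for Ss × SS:
Offspring genotypes: 2 SS, 2 Ss
Total offspring: 4
Count with target: 2
Probability: 2/4 = 1/2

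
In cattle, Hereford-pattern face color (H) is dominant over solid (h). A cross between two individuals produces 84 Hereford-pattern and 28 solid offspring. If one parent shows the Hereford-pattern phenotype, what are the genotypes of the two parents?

Observed offspring: 84 Hereford-pattern, 28 solid
The observed ratio simplifies to 3:1. Solid (hh) offspring appear, so each parent must contribute one h allele. The parent stated to show Hereford-pattern carries H, so it is Hh. The other parent is then either Hh or hh: Hh × hh would give a 1:1 split, whereas Hh × Hh gives 3:1 — matching the data. So both parents are heterozygous (Hh × Hh).
Parent genotypes: Hh × Hh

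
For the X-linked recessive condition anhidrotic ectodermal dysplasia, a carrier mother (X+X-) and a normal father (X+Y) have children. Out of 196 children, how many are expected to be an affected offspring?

Cross: X+X- × X+Y
Offspring: 1 X+X+, 1 X+Y, 1 X+X-, 1 X-Y
Probability of an affected offspring: 1/4
Expected count = 1/4 × 196 = 49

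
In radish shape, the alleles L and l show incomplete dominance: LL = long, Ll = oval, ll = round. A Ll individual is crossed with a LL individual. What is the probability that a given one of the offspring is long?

Punnett square for Ll × LL:
Offspring genotypes: 2 LL, 2 Ll
Phenotype counts: 2 long, 2 oval
long: 2 out of 4
Probability: 2/4 = 1/2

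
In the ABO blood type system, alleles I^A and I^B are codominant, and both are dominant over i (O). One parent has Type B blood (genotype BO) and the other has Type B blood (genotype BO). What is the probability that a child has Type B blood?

Cross: BO × BO
Possible offspring genotypes: 1 BB, 2 BO, 1 OO
Blood type counts: 3 Type B, 1 Type O
Probability of Type B: 3/4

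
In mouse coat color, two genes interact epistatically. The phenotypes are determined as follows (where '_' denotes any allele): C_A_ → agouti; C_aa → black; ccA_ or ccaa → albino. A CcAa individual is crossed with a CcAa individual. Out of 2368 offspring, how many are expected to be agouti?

Cross: CcAa × CcAa — consider each gene separately:
C gene: Cc × Cc → 1 CC, 2 Cc, 1 cc → 3 C_ : 1 cc (out of 4)
A gene: Aa × Aa → 1 AA, 2 Aa, 1 aa → 3 A_ : 1 aa (out of 4)
Genotype classes (out of 4 × 4 = 16): C_A_ = 3×3 = 9; C_aa = 3×1 = 3; ccA_ = 1×3 = 3; ccaa = 1×1 = 1
Apply the phenotype rules: C_A_ (9) → agouti; C_aa (3) → black; ccA_ (3) + ccaa (1) → albino
Phenotype counts (out of 16): 9 agouti, 3 black, 4 albino
agouti: 9 out of 16 → fraction 9/16
Expected count = 9/16 × 2368 = 1332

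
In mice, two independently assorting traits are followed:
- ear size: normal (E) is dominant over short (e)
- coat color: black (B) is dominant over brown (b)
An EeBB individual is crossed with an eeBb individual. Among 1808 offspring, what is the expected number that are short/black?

Dihybrid cross EeBB × eeBb — consider each gene separately:
ear size: Ee × ee → 2 Ee, 2 ee → 2 E_ : 2 ee (out of 4)
coat color: BB × Bb → 2 BB, 2 Bb → 4 B_ (out of 4)
Combine (counts out of 4 × 4 = 16): normal/black (E_B_) = 2×4 = 8; short/black (eeB_) = 2×4 = 8
Phenotype counts (out of 16): 8 normal/black, 8 short/black
short/black: 8 out of 16 → fraction 1/2
Expected count = 1/2 × 1808 = 904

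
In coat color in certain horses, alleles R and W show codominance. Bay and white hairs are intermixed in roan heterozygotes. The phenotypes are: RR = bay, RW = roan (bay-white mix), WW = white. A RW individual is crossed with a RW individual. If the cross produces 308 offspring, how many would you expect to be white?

Punnett square for RW × RW:
Offspring genotypes: 1 RR, 2 RW, 1 WW
Phenotype counts: 1 bay, 2 roan (bay-white mix), 1 white
white: 1 out of 4 → fraction 1/4
Expected count = 1/4 × 308 = 77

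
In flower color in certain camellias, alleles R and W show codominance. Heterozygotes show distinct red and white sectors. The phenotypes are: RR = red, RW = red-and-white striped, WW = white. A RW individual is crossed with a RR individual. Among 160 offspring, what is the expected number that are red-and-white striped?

Punnett square for RW × RR:
Offspring genotypes: 2 RR, 2 RW
Phenotype counts: 2 red, 2 red-and-white striped
red-and-white striped: 2 out of 4 → fraction 1/2
Expected count = 1/2 × 160 = 80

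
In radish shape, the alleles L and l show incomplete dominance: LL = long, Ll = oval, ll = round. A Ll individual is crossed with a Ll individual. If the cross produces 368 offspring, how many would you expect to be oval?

Punnett square for Ll × Ll:
Offspring genotypes: 1 LL, 2 Ll, 1 ll
Phenotype counts: 1 long, 2 oval, 1 round
oval: 2 out of 4 → fraction 1/2
Expected count = 1/2 × 368 = 184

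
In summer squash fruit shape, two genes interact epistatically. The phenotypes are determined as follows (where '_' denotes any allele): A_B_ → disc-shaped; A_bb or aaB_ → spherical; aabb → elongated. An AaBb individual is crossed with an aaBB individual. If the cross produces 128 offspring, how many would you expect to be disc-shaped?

Cross: AaBb × aaBB — consider each gene separately:
A gene: Aa × aa → 2 Aa, 2 aa → 2 A_ : 2 aa (out of 4)
B gene: Bb × BB → 2 BB, 2 Bb → 4 B_ (out of 4)
Genotype classes (out of 4 × 4 = 16): A_B_ = 2×4 = 8; aaB_ = 2×4 = 8
Apply the phenotype rules: A_B_ (8) → disc-shaped; aaB_ (8) → spherical
Phenotype counts (out of 16): 8 disc-shaped, 8 spherical
disc-shaped: 8 out of 16 → fraction 1/2
Expected count = 1/2 × 128 = 64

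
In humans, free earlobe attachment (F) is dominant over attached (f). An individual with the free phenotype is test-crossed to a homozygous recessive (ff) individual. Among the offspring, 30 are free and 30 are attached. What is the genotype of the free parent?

Test cross: ? × ff
Offspring: 30 free, 30 attached — approximately 1:1.
A 1:1 ratio in a test cross indicates the unknown parent is heterozygous (Ff).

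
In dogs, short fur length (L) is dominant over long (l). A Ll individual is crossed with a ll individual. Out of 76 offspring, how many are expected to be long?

Punnett square for Ll × ll:
Offspring genotypes: 2 Ll, 2 ll
short: 2, long: 2
long: 2 out of 4 → fraction 1/2
Expected count = 1/2 × 76 = 38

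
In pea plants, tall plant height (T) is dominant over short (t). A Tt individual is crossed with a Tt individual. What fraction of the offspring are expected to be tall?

Punnett square for Tt × Tt:
Offspring genotypes: 1 TT, 2 Tt, 1 tt
tall: 3, short: 1
tall: 3 out of 4
Probability: 3/4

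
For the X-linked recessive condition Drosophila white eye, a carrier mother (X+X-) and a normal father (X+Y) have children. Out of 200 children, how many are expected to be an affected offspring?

Cross: X+X- × X+Y
Offspring: 1 X+X+, 1 X+Y, 1 X+X-, 1 X-Y
Probability of an affected offspring: 1/4
Expected count = 1/4 × 200 = 50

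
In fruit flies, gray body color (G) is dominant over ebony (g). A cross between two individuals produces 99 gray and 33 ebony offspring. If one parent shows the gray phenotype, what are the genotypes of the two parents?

Observed offspring: 99 gray, 33 ebony
The observed ratio simplifies to 3:1. Ebony (gg) offspring appear, so each parent must contribute one g allele. The parent stated to show gray carries G, so it is Gg. The other parent is then either Gg or gg: Gg × gg would give a 1:1 split, whereas Gg × Gg gives 3:1 — matching the data. So both parents are heterozygous (Gg × Gg).
Parent genotypes: Gg × Gg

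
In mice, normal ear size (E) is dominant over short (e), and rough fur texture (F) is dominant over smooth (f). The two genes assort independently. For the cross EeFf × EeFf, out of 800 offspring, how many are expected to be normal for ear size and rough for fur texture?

Dihybrid cross EeFf × EeFf — consider each gene separately:
ear size: Ee × Ee → 1 EE, 2 Ee, 1 ee → 3 E_ : 1 ee (out of 4)
fur texture: Ff × Ff → 1 FF, 2 Ff, 1 ff → 3 F_ : 1 ff (out of 4)
Looking for: normal (E_) and rough (F_)
P(normal) = 3/4, P(rough) = 3/4
P(both) = 3/4 × 3/4 = 9/16
Expected count = 9/16 × 800 = 450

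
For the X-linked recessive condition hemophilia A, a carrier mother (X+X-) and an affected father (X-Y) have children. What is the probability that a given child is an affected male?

Cross: X+X- × X-Y
Offspring: 1 X+X-, 1 X+Y, 1 X-X-, 1 X-Y
Probability of an affected male: 1/4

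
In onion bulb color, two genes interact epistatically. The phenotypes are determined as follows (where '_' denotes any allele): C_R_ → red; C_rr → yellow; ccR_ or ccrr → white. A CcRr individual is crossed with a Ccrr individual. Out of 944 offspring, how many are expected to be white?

Cross: CcRr × Ccrr — consider each gene separately:
C gene: Cc × Cc → 1 CC, 2 Cc, 1 cc → 3 C_ : 1 cc (out of 4)
R gene: Rr × rr → 2 Rr, 2 rr → 2 R_ : 2 rr (out of 4)
Genotype classes (out of 4 × 4 = 16): C_R_ = 3×2 = 6; C_rr = 3×2 = 6; ccR_ = 1×2 = 2; ccrr = 1×2 = 2
Apply the phenotype rules: C_R_ (6) → red; C_rr (6) → yellow; ccR_ (2) + ccrr (2) → white
Phenotype counts (out of 16): 6 red, 6 yellow, 4 white
white: 4 out of 16 → fraction 1/4
Expected count = 1/4 × 944 = 236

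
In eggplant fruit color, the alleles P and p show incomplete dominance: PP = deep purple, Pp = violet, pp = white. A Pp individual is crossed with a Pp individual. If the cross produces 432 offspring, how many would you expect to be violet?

Punnett square for Pp × Pp:
Offspring genotypes: 1 PP, 2 Pp, 1 pp
Phenotype counts: 1 deep purple, 2 violet, 1 white
violet: 2 out of 4 → fraction 1/2
Expected count = 1/2 × 432 = 216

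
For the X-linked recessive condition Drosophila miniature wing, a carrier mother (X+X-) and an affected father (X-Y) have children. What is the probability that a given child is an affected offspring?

Cross: X+X- × X-Y
Offspring: 1 X+X-, 1 X+Y, 1 X-X-, 1 X-Y
Probability of an affected offspring: 2/4 = 1/2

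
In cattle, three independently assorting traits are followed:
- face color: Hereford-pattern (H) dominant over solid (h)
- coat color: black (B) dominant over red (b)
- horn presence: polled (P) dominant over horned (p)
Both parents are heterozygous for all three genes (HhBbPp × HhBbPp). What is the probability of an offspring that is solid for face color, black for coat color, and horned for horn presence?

Trihybrid cross: HhBbPp × HhBbPp
Each trait segregates independently with a 3:1 phenotypic ratio, so each gene contributes 3/4 (dominant) or 1/4 (recessive).
Target: solid (face color), black (coat color), horned (horn presence)
Probability = product of independent per-trait probabilities
= 1/4 × 3/4 × 1/4 = 3/64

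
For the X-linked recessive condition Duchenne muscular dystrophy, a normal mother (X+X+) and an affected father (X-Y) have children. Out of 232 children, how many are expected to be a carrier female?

Cross: X+X+ × X-Y
Offspring: 2 X+X-, 2 X+Y
Probability of a carrier female: 2/4 = 1/2
Expected count = 1/2 × 232 = 116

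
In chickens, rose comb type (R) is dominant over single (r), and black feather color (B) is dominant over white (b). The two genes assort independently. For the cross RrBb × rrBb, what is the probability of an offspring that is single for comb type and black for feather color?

Dihybrid cross RrBb × rrBb — consider each gene separately:
comb type: Rr × rr → 2 Rr, 2 rr → 2 R_ : 2 rr (out of 4)
feather color: Bb × Bb → 1 BB, 2 Bb, 1 bb → 3 B_ : 1 bb (out of 4)
Looking for: single (rr) and black (B_)
P(single) = 2/4, P(black) = 3/4
P(both) = 2/4 × 3/4 = 6/16 = 3/8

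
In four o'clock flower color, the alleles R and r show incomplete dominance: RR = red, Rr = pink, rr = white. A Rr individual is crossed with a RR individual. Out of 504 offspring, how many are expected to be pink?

Punnett square for Rr × RR:
Offspring genotypes: 2 RR, 2 Rr
Phenotype counts: 2 red, 2 pink
pink: 2 out of 4 → fraction 1/2
Expected count = 1/2 × 504 = 252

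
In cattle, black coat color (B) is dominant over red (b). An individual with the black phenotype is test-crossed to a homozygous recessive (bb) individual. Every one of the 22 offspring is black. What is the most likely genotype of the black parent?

Test cross: ? × bb
All offspring are black.
If the unknown parent were heterozygous (Bb), about half of 22 offspring would be red; none are. The unknown parent is most likely homozygous dominant (BB).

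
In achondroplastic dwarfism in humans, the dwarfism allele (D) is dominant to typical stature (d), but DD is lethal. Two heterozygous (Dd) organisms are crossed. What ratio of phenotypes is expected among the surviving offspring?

Cross: Dd × Dd
Punnett square offspring (before lethality): 1 DD, 2 Dd, 1 dd
The DD genotype is lethal (embryos die); surviving offspring: 2 Dd, 1 dd
Ratio: 2 achondroplastic dwarf : 1 typical stature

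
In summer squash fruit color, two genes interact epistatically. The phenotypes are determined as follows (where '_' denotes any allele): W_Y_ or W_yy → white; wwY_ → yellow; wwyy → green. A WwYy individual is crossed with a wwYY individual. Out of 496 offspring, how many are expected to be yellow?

Cross: WwYy × wwYY — consider each gene separately:
W gene: Ww × ww → 2 Ww, 2 ww → 2 W_ : 2 ww (out of 4)
Y gene: Yy × YY → 2 YY, 2 Yy → 4 Y_ (out of 4)
Genotype classes (out of 4 × 4 = 16): W_Y_ = 2×4 = 8; wwY_ = 2×4 = 8
Apply the phenotype rules: W_Y_ (8) → white; wwY_ (8) → yellow
Phenotype counts (out of 16): 8 white, 8 yellow
yellow: 8 out of 16 → fraction 1/2
Expected count = 1/2 × 496 = 248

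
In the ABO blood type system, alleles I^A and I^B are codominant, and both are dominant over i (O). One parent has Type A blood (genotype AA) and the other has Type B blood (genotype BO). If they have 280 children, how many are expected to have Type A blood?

Cross: AA × BO
Possible offspring genotypes: 2 AB, 2 AO
Blood type counts: 2 Type AB, 2 Type A
Probability of Type A: 2/4 = 1/2
Expected count = 1/2 × 280 = 140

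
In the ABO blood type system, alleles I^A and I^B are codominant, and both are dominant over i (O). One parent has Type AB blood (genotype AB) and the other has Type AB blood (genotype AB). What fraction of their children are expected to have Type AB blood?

Cross: AB × AB
Possible offspring genotypes: 1 AA, 2 AB, 1 BB
Blood type counts: 1 Type A, 2 Type AB, 1 Type B
Probability of Type AB: 2/4 = 1/2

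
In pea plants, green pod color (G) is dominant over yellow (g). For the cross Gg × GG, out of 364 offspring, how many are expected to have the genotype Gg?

Punnett square for Gg × GG:
Offspring genotypes: 2 GG, 2 Gg
Total offspring: 4
Count with target: 2
Probability: 2/4 = 1/2
Expected count = 1/2 × 364 = 182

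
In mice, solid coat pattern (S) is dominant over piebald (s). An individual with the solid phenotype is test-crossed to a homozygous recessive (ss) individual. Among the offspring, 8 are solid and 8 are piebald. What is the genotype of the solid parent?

Test cross: ? × ss
Offspring: 8 solid, 8 piebald — approximately 1:1.
A 1:1 ratio in a test cross indicates the unknown parent is heterozygous (Ss).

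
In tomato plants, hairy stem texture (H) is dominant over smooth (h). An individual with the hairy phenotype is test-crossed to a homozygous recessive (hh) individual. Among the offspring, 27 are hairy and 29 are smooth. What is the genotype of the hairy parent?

Test cross: ? × hh
Offspring: 27 hairy, 29 smooth — approximately 1:1.
A 1:1 ratio in a test cross indicates the unknown parent is heterozygous (Hh).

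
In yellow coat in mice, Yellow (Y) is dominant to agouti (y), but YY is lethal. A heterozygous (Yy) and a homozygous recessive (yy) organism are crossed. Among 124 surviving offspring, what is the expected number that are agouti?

Cross: Yy × yy
Punnett square offspring (before lethality): 2 Yy, 2 yy
No YY offspring are produced in this cross.
agouti: 2 out of 4 → fraction 1/2
Expected count = 1/2 × 124 = 62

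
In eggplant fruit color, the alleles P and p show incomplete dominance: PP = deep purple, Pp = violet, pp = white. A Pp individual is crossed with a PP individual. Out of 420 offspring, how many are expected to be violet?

Punnett square for Pp × PP:
Offspring genotypes: 2 PP, 2 Pp
Phenotype counts: 2 deep purple, 2 violet
violet: 2 out of 4 → fraction 1/2
Expected count = 1/2 × 420 = 210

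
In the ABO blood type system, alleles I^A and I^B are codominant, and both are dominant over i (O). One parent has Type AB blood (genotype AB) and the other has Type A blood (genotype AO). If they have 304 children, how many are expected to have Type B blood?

Cross: AB × AO
Possible offspring genotypes: 1 AA, 1 AO, 1 AB, 1 BO
Blood type counts: 2 Type A, 1 Type AB, 1 Type B
Probability of Type B: 1/4
Expected count = 1/4 × 304 = 76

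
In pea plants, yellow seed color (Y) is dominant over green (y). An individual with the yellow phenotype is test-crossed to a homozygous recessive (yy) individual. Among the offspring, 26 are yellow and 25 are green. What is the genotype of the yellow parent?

Test cross: ? × yy
Offspring: 26 yellow, 25 green — approximately 1:1.
A 1:1 ratio in a test cross indicates the unknown parent is heterozygous (Yy).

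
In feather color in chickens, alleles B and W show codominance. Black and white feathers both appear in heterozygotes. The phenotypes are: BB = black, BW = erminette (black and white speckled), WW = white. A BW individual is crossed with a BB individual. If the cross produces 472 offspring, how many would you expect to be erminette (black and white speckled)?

Punnett square for BW × BB:
Offspring genotypes: 2 BB, 2 BW
Phenotype counts: 2 black, 2 erminette (black and white speckled)
erminette (black and white speckled): 2 out of 4 → fraction 1/2
Expected count = 1/2 × 472 = 236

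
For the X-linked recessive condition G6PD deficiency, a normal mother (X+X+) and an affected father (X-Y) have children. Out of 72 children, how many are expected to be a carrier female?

Cross: X+X+ × X-Y
Offspring: 2 X+X-, 2 X+Y
Probability of a carrier female: 2/4 = 1/2
Expected count = 1/2 × 72 = 36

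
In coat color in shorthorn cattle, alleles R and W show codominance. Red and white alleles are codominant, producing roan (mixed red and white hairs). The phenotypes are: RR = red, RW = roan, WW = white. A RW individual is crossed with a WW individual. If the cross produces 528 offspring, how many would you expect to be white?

Punnett square for RW × WW:
Offspring genotypes: 2 RW, 2 WW
Phenotype counts: 2 roan, 2 white
white: 2 out of 4 → fraction 1/2
Expected count = 1/2 × 528 = 264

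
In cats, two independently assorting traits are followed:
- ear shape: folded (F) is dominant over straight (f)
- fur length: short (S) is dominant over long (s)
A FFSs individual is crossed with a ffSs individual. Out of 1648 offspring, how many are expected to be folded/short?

Dihybrid cross FFSs × ffSs — consider each gene separately:
ear shape: FF × ff → 4 Ff → 4 F_ (out of 4)
fur length: Ss × Ss → 1 SS, 2 Ss, 1 ss → 3 S_ : 1 ss (out of 4)
Combine (counts out of 4 × 4 = 16): folded/short (F_S_) = 4×3 = 12; folded/long (F_ss) = 4×1 = 4
Phenotype counts (out of 16): 12 folded/short, 4 folded/long
folded/short: 12 out of 16 → fraction 3/4
Expected count = 3/4 × 1648 = 1236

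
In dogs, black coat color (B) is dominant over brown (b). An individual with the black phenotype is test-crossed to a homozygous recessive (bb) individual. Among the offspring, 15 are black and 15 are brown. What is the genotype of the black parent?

Test cross: ? × bb
Offspring: 15 black, 15 brown — approximately 1:1.
A 1:1 ratio in a test cross indicates the unknown parent is heterozygous (Bb).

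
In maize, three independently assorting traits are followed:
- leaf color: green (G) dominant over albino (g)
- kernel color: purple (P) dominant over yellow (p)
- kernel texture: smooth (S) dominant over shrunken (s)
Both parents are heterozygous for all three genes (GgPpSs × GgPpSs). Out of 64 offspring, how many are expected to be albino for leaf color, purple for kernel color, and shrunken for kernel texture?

Trihybrid cross: GgPpSs × GgPpSs
Each trait segregates independently with a 3:1 phenotypic ratio, so each gene contributes 3/4 (dominant) or 1/4 (recessive).
Target: albino (leaf color), purple (kernel color), shrunken (kernel texture)
Probability = product of independent per-trait probabilities
= 1/4 × 3/4 × 1/4 = 3/64
Expected count = 3/64 × 64 = 3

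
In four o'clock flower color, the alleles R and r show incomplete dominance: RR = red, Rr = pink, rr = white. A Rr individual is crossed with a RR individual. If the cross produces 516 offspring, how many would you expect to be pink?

Punnett square for Rr × RR:
Offspring genotypes: 2 RR, 2 Rr
Phenotype counts: 2 red, 2 pink
pink: 2 out of 4 → fraction 1/2
Expected count = 1/2 × 516 = 258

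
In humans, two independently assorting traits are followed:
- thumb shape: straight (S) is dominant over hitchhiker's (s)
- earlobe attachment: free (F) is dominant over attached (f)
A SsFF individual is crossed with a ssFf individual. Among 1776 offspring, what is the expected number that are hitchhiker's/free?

Dihybrid cross SsFF × ssFf — consider each gene separately:
thumb shape: Ss × ss → 2 Ss, 2 ss → 2 S_ : 2 ss (out of 4)
earlobe attachment: FF × Ff → 2 FF, 2 Ff → 4 F_ (out of 4)
Combine (counts out of 4 × 4 = 16): straight/free (S_F_) = 2×4 = 8; hitchhiker's/free (ssF_) = 2×4 = 8
Phenotype counts (out of 16): 8 straight/free, 8 hitchhiker's/free
hitchhiker's/free: 8 out of 16 → fraction 1/2
Expected count = 1/2 × 1776 = 888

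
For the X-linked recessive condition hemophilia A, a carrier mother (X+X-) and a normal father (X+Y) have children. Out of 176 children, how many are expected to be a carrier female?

Cross: X+X- × X+Y
Offspring: 1 X+X+, 1 X+Y, 1 X+X-, 1 X-Y
Probability of a carrier female: 1/4
Expected count = 1/4 × 176 = 44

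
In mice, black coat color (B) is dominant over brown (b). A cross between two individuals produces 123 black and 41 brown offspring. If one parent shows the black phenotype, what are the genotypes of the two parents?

Observed offspring: 123 black, 41 brown
The observed ratio simplifies to 3:1. Brown (bb) offspring appear, so each parent must contribute one b allele. The parent stated to show black carries B, so it is Bb. The other parent is then either Bb or bb: Bb × bb would give a 1:1 split, whereas Bb × Bb gives 3:1 — matching the data. So both parents are heterozygous (Bb × Bb).
Parent genotypes: Bb × Bb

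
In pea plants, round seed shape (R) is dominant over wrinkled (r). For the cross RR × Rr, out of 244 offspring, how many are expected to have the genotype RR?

Punnett square for RR × Rr:
Offspring genotypes: 2 RR, 2 Rr
Total offspring: 4
Count with target: 2
Probability: 2/4 = 1/2
Expected count = 1/2 × 244 = 122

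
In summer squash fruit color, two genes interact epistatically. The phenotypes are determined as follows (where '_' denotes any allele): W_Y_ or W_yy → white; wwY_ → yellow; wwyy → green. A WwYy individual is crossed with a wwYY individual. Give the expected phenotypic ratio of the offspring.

Cross: WwYy × wwYY — consider each gene separately:
W gene: Ww × ww → 2 Ww, 2 ww → 2 W_ : 2 ww (out of 4)
Y gene: Yy × YY → 2 YY, 2 Yy → 4 Y_ (out of 4)
Genotype classes (out of 4 × 4 = 16): W_Y_ = 2×4 = 8; wwY_ = 2×4 = 8
Apply the phenotype rules: W_Y_ (8) → white; wwY_ (8) → yellow
Phenotype counts (out of 16): 8 white, 8 yellow
Ratio: 1 white : 1 yellow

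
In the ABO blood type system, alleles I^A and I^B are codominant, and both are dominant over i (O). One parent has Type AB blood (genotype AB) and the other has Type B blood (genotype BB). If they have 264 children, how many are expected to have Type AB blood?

Cross: AB × BB
Possible offspring genotypes: 2 AB, 2 BB
Blood type counts: 2 Type AB, 2 Type B
Probability of Type AB: 2/4 = 1/2
Expected count = 1/2 × 264 = 132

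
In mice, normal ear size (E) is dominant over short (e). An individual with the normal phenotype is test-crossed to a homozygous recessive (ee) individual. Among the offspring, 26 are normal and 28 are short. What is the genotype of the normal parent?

Test cross: ? × ee
Offspring: 26 normal, 28 short — approximately 1:1.
A 1:1 ratio in a test cross indicates the unknown parent is heterozygous (Ee).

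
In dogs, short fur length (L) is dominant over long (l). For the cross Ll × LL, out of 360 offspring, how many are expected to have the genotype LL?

Punnett square for Ll × LL:
Offspring genotypes: 2 LL, 2 Ll
Total offspring: 4
Count with target: 2
Probability: 2/4 = 1/2
Expected count = 1/2 × 360 = 180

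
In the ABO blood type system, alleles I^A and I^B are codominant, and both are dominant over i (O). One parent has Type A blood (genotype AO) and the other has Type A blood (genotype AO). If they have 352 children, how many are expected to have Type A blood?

Cross: AO × AO
Possible offspring genotypes: 1 AA, 2 AO, 1 OO
Blood type counts: 3 Type A, 1 Type O
Probability of Type A: 3/4
Expected count = 3/4 × 352 = 264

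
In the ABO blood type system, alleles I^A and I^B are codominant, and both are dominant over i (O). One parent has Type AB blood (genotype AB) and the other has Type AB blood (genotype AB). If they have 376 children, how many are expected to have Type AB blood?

Cross: AB × AB
Possible offspring genotypes: 1 AA, 2 AB, 1 BB
Blood type counts: 1 Type A, 2 Type AB, 1 Type B
Probability of Type AB: 2/4 = 1/2
Expected count = 1/2 × 376 = 188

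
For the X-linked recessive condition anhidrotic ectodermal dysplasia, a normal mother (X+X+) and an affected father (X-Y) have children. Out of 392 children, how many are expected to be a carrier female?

Cross: X+X+ × X-Y
Offspring: 2 X+X-, 2 X+Y
Probability of a carrier female: 2/4 = 1/2
Expected count = 1/2 × 392 = 196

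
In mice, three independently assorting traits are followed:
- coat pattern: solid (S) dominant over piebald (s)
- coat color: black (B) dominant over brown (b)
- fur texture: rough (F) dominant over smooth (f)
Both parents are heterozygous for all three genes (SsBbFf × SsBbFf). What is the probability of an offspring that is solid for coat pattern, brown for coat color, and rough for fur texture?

Trihybrid cross: SsBbFf × SsBbFf
Each trait segregates independently with a 3:1 phenotypic ratio, so each gene contributes 3/4 (dominant) or 1/4 (recessive).
Target: solid (coat pattern), brown (coat color), rough (fur texture)
Probability = product of independent per-trait probabilities
= 3/4 × 1/4 × 3/4 = 9/64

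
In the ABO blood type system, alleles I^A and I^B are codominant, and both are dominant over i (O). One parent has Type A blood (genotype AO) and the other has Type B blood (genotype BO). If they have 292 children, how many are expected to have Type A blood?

Cross: AO × BO
Possible offspring genotypes: 1 AB, 1 AO, 1 BO, 1 OO
Blood type counts: 1 Type AB, 1 Type A, 1 Type B, 1 Type O
Probability of Type A: 1/4
Expected count = 1/4 × 292 = 73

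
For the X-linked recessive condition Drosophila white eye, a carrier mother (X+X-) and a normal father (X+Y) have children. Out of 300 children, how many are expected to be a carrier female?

Cross: X+X- × X+Y
Offspring: 1 X+X+, 1 X+Y, 1 X+X-, 1 X-Y
Probability of a carrier female: 1/4
Expected count = 1/4 × 300 = 75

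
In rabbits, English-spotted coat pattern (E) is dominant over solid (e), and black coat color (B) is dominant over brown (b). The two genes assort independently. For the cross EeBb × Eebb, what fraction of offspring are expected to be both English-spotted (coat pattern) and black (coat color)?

Dihybrid cross EeBb × Eebb — consider each gene separately:
coat pattern: Ee × Ee → 1 EE, 2 Ee, 1 ee → 3 E_ : 1 ee (out of 4)
coat color: Bb × bb → 2 Bb, 2 bb → 2 B_ : 2 bb (out of 4)
Looking for: English-spotted (E_) and black (B_)
P(English-spotted) = 3/4, P(black) = 2/4
P(both) = 3/4 × 2/4 = 6/16 = 3/8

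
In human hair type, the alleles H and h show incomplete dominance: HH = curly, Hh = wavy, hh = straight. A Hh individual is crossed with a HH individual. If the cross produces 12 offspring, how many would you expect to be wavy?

Punnett square for Hh × HH:
Offspring genotypes: 2 HH, 2 Hh
Phenotype counts: 2 curly, 2 wavy
wavy: 2 out of 4 → fraction 1/2
Expected count = 1/2 × 12 = 6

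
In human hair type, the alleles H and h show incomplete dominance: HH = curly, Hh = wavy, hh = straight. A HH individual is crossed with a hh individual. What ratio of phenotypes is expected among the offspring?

Punnett square for HH × hh:
Offspring genotypes: 4 Hh
Phenotype counts: 4 wavy
Ratio: all wavy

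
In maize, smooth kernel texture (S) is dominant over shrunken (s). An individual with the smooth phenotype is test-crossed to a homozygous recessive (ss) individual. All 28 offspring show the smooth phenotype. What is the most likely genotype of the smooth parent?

Test cross: ? × ss
All offspring are smooth.
If the unknown parent were heterozygous (Ss), about half of 28 offspring would be shrunken; none are. The unknown parent is most likely homozygous dominant (SS).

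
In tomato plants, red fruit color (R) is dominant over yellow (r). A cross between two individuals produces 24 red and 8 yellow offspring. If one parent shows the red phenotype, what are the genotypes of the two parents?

Observed offspring: 24 red, 8 yellow
The observed ratio simplifies to 3:1. Yellow (rr) offspring appear, so each parent must contribute one r allele. The parent stated to show red carries R, so it is Rr. The other parent is then either Rr or rr: Rr × rr would give a 1:1 split, whereas Rr × Rr gives 3:1 — matching the data. So both parents are heterozygous (Rr × Rr).
Parent genotypes: Rr × Rr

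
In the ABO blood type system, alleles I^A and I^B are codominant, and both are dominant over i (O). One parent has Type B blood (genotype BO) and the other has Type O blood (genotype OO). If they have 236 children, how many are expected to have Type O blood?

Cross: BO × OO
Possible offspring genotypes: 2 BO, 2 OO
Blood type counts: 2 Type B, 2 Type O
Probability of Type O: 2/4 = 1/2
Expected count = 1/2 × 236 = 118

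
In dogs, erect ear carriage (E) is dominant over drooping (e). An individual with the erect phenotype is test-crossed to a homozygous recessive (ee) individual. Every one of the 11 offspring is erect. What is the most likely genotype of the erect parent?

Test cross: ? × ee
All offspring are erect.
If the unknown parent were heterozygous (Ee), about half of 11 offspring would be drooping; none are. The unknown parent is most likely homozygous dominant (EE).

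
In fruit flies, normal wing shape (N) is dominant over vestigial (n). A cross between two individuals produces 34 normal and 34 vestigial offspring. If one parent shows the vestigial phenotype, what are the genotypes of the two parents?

Observed offspring: 34 normal, 34 vestigial
The observed ratio simplifies to 1:1. One parent shows vestigial, so its genotype must be nn. A 1:1 offspring split requires the other parent to be heterozygous (Nn).
Parent genotypes: nn × Nn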